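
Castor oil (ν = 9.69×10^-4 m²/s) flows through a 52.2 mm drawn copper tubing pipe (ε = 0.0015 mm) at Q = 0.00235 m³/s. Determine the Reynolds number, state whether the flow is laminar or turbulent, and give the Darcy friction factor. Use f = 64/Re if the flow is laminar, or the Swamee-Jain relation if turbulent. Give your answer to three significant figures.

Re ≈ 59.2; laminar; f = 64/Re ≈ 1.08

V = 4Q/(πD²) = 1.098 m/s
Re = VD/ν = 1.098·0.0522/9.69×10^-4 = 59.2
Re < 2300 → laminar → f = 64/Re = 1.082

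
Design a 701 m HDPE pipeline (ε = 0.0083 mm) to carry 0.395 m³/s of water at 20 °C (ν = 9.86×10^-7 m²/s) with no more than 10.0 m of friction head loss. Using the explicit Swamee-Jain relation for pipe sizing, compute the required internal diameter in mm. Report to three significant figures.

D ≈ 405 mm

Swamee-Jain (Type III): D = 0.66·[ε^1.25·(LQ²/(gh_f))^4.75 + ν·Q^9.4·(L/(gh_f))^5.2]^0.04
LQ²/(gh_f) = 1.115; L/(gh_f) = 7.146
Term 1 = ε^1.25·(…)^4.75 = 7.47×10^-7; Term 2 = ν·Q^9.4·(…)^5.2 = 4.39×10^-6
D = 0.66·(7.47×10^-7 + 4.39×10^-6)^0.04 = 0.4055 m = 405 mm
Check: V = 3.06 m/s, Re = 1.26×10^6, f = 0.01172, h_f = 9.66 m ≈ 10.0 m ✓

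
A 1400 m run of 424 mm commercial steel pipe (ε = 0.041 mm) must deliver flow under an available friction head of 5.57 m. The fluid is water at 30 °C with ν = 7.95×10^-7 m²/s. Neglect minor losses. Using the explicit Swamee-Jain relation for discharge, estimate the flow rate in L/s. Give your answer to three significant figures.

Swamee-Jain (Type II): Q = -0.965·√(gD⁵h_f/L)·ln[ε/(3.7D) + √(3.17ν²L/(gD³h_f))]
√(gD⁵h_f/L) = √(9.81·0.424⁵·5.57/1400) = 0.02313
ε/(3.7D) = 2.61×10^-5; √(3.17ν²L/(gD³h_f)) = 2.60×10^-5
Q = -0.965·0.02313·ln(5.209×10^-5) = 0.2201 m³/s
Check: V = 1.56 m/s, Re = 8.31×10^5, f = 0.01368, h_f = 5.60 m ≈ 5.57 m ✓

Q ≈ 220 L/s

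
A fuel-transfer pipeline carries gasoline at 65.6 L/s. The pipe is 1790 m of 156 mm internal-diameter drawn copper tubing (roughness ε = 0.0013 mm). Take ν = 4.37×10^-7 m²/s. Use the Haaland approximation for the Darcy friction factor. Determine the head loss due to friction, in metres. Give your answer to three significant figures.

h_f ≈ 78.3 m

V = 4Q/(πD²) = 4·0.0656/(π·0.156²) = 3.432 m/s
Re = VD/ν = 3.432·0.156/4.37×10^-7 = 1.23×10^6 → turbulent
ε/D = 0.0013/156 = 8.33×10^-6
Haaland: f = 0.01137
h_f = f(L/D)V²/(2g) = 0.01137·(1790/0.156)·3.432²/(2·9.81) = 78.34 m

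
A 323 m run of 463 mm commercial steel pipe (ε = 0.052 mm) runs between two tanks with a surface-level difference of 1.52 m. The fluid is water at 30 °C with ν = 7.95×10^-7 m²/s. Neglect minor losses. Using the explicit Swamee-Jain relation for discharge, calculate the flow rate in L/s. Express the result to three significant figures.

Swamee-Jain (Type II): Q = -0.965·√(gD⁵h_f/L)·ln[ε/(3.7D) + √(3.17ν²L/(gD³h_f))]
√(gD⁵h_f/L) = √(9.81·0.463⁵·1.52/323) = 0.03134
ε/(3.7D) = 3.04×10^-5; √(3.17ν²L/(gD³h_f)) = 2.09×10^-5
Q = -0.965·0.03134·ln(5.127×10^-5) = 0.2988 m³/s
Check: V = 1.77 m/s, Re = 1.03×10^6, f = 0.01365, h_f = 1.53 m ≈ 1.52 m ✓

Q ≈ 299 L/s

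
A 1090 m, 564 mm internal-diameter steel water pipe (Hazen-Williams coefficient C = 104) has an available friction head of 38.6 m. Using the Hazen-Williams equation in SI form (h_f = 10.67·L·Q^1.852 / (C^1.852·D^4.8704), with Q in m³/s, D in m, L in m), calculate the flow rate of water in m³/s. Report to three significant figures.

Rearranging: Q = [h_f·C^1.852·D^4.8704 / (10.67·L)]^(1/1.852)
Q = [38.6·104^1.852·0.564^4.8704 / (10.67·1090)]^0.540 = 1.058 m³/s

Q ≈ 1.06 m³/s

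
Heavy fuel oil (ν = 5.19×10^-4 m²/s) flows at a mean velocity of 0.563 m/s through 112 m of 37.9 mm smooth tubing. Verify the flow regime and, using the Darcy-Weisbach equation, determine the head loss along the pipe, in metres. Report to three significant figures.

h_f ≈ 74.3 m

Re = VD/ν = 0.563·0.03790/5.19×10^-4 = 41.1 → laminar (Re < 2300)
f = 64/Re = 1.557
h_f = f(L/D)V²/(2g) = 1.557·(112/0.03790)·0.563²/(2·9.81) = 74.32 m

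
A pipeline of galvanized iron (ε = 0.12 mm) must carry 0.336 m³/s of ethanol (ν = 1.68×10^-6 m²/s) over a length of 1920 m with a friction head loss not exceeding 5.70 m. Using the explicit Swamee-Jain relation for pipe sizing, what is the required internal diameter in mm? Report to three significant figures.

Swamee-Jain (Type III): D = 0.66·[ε^1.25·(LQ²/(gh_f))^4.75 + ν·Q^9.4·(L/(gh_f))^5.2]^0.04
LQ²/(gh_f) = 3.876; L/(gh_f) = 34.34
Term 1 = ε^1.25·(…)^4.75 = 0.00784; Term 2 = ν·Q^9.4·(…)^5.2 = 0.00574
D = 0.66·(0.00784 + 0.00574)^0.04 = 0.5557 m = 556 mm
Check: V = 1.39 m/s, Re = 4.58×10^5, f = 0.01577, h_f = 5.33 m ≈ 5.70 m ✓

D ≈ 556 mm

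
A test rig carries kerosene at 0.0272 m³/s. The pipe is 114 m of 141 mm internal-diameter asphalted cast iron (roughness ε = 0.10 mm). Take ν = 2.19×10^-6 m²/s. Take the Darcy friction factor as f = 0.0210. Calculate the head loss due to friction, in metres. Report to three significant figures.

h_f ≈ 2.63 m

V = 4Q/(πD²) = 4·0.0272/(π·0.141²) = 1.742 m/s
h_f = f(L/D)V²/(2g) = 0.02100·(114/0.141)·1.742²/(2·9.81) = 2.626 m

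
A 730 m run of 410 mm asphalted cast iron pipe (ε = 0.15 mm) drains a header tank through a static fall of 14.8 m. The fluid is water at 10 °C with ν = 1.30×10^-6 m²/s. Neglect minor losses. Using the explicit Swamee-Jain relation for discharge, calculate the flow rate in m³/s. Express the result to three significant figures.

Swamee-Jain (Type II): Q = -0.965·√(gD⁵h_f/L)·ln[ε/(3.7D) + √(3.17ν²L/(gD³h_f))]
√(gD⁵h_f/L) = √(9.81·0.410⁵·14.8/730) = 0.04800
ε/(3.7D) = 9.89×10^-5; √(3.17ν²L/(gD³h_f)) = 1.98×10^-5
Q = -0.965·0.04800·ln(1.186×10^-4) = 0.4187 m³/s
Check: V = 3.17 m/s, Re = 1.00×10^6, f = 0.01631, h_f = 14.9 m ≈ 14.8 m ✓

Q ≈ 0.419 m³/s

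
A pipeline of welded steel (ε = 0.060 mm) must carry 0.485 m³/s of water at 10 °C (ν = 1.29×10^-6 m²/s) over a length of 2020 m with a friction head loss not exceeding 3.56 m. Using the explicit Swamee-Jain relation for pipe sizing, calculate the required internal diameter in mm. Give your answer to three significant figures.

D ≈ 693 mm

Swamee-Jain (Type III): D = 0.66·[ε^1.25·(LQ²/(gh_f))^4.75 + ν·Q^9.4·(L/(gh_f))^5.2]^0.04
LQ²/(gh_f) = 13.61; L/(gh_f) = 57.84
Term 1 = ε^1.25·(…)^4.75 = 1.28; Term 2 = ν·Q^9.4·(…)^5.2 = 2.09
D = 0.66·(1.28 + 2.09)^0.04 = 0.6929 m = 693 mm
Check: V = 1.29 m/s, Re = 6.91×10^5, f = 0.01379, h_f = 3.39 m ≈ 3.56 m ✓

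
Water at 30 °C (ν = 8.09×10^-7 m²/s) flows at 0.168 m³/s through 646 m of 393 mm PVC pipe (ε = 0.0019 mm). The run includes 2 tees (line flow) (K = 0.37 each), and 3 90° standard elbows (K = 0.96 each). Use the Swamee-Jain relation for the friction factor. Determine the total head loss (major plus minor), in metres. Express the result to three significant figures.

V = 4Q/(πD²) = 1.385 m/s; V²/2g = 0.09776 m
Re = 6.73×10^5, ε/D = 4.83×10^-6 → f = 0.01252 (Swamee-Jain)
Major: h_f = f(L/D)·V²/2g = 0.01252·1644·0.09776 = 2.011 m
Minor: ΣK = 3.62; h_m = ΣK·V²/2g = 0.3539 m
Total H_L = 2.011 + 0.3539 = 2.365 m

H_L ≈ 2.37 m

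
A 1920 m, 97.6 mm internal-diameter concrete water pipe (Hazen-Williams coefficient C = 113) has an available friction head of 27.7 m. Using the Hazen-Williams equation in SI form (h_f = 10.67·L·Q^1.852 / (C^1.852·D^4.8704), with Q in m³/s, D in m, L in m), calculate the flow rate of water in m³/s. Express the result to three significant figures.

Rearranging: Q = [h_f·C^1.852·D^4.8704 / (10.67·L)]^(1/1.852)
Q = [27.7·113^1.852·0.0976^4.8704 / (10.67·1920)]^0.540 = 0.007021 m³/s

Q ≈ 0.00702 m³/s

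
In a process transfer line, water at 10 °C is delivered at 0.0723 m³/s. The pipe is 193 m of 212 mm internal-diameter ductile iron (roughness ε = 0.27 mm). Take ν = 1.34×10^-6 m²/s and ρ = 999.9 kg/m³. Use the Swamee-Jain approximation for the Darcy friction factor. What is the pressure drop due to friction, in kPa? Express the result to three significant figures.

V = 4Q/(πD²) = 4·0.0723/(π·0.212²) = 2.048 m/s
Re = VD/ν = 2.048·0.212/1.34×10^-6 = 3.24×10^5 → turbulent
ε/D = 0.27/212 = 0.00127
Swamee-Jain: f = 0.02175
h_f = f(L/D)V²/(2g) = 0.02175·(193/0.212)·2.048²/(2·9.81) = 4.234 m
Δp = ρg·h_f = 999.9·9.81·4.234 = 41.53 kPa

Δp ≈ 41.5 kPa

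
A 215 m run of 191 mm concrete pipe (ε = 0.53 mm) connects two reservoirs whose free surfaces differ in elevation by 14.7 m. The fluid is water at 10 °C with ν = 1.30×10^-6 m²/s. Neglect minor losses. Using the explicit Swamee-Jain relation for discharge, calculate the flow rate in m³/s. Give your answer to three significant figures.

Swamee-Jain (Type II): Q = -0.965·√(gD⁵h_f/L)·ln[ε/(3.7D) + √(3.17ν²L/(gD³h_f))]
√(gD⁵h_f/L) = √(9.81·0.191⁵·14.7/215) = 0.01306
ε/(3.7D) = 7.50×10^-4; √(3.17ν²L/(gD³h_f)) = 3.39×10^-5
Q = -0.965·0.01306·ln(7.838×10^-4) = 0.09011 m³/s
Check: V = 3.14 m/s, Re = 4.62×10^5, f = 0.02603, h_f = 14.8 m ≈ 14.7 m ✓

Q ≈ 0.0901 m³/s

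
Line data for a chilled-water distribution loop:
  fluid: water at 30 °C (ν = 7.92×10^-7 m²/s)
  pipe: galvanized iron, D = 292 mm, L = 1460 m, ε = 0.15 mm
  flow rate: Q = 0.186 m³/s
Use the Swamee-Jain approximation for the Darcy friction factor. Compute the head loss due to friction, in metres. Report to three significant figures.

h_f ≈ 34.2 m

V = 4Q/(πD²) = 4·0.186/(π·0.292²) = 2.778 m/s
Re = VD/ν = 2.778·0.292/7.92×10^-7 = 1.02×10^6 → turbulent
ε/D = 0.15/292 = 5.14×10^-4
Swamee-Jain: f = 0.01738
h_f = f(L/D)V²/(2g) = 0.01738·(1460/0.292)·2.778²/(2·9.81) = 34.17 m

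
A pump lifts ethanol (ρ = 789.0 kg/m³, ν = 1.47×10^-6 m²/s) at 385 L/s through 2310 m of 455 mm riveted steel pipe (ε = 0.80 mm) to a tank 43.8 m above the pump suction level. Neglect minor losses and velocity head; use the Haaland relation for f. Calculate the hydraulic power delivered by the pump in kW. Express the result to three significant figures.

V = 4Q/(πD²) = 2.368 m/s; Re = 7.33×10^5; ε/D = 0.00176; f = 0.02293
h_f = f(L/D)V²/2g = 33.26 m
Total head H = z + h_f = 43.8 + 33.26 = 77.06 m
P_hyd = ρgQH = 789.0·9.81·0.385·77.06 = 229.6 kW

P_hyd ≈ 230 kW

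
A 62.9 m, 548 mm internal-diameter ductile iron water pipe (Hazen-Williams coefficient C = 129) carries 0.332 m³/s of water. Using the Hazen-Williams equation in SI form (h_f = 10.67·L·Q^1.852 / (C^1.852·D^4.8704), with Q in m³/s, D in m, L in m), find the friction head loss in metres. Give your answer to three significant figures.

h_f ≈ 0.201 m

h_f = 10.67·62.9·0.332^1.852 / (129^1.852·0.548^4.8704) = 0.2011 m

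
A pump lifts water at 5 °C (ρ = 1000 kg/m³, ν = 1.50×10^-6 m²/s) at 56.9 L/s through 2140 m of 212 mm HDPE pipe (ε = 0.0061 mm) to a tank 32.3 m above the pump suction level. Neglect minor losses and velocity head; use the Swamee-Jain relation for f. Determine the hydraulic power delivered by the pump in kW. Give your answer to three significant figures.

V = 4Q/(πD²) = 1.612 m/s; Re = 2.28×10^5; ε/D = 2.88×10^-5; f = 0.01543
h_f = f(L/D)V²/2g = 20.62 m
Total head H = z + h_f = 32.3 + 20.62 = 52.92 m
P_hyd = ρgQH = 1000·9.81·0.0569·52.92 = 29.54 kW

P_hyd ≈ 29.5 kW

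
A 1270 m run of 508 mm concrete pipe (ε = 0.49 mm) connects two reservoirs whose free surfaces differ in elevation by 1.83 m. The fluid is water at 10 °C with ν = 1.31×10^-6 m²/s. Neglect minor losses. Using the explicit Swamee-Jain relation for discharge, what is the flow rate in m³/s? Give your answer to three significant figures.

Q ≈ 0.170 m³/s

Swamee-Jain (Type II): Q = -0.965·√(gD⁵h_f/L)·ln[ε/(3.7D) + √(3.17ν²L/(gD³h_f))]
√(gD⁵h_f/L) = √(9.81·0.508⁵·1.83/1270) = 0.02187
ε/(3.7D) = 2.61×10^-4; √(3.17ν²L/(gD³h_f)) = 5.42×10^-5
Q = -0.965·0.02187·ln(3.149×10^-4) = 0.1702 m³/s
Check: V = 0.840 m/s, Re = 3.26×10^5, f = 0.02052, h_f = 1.84 m ≈ 1.83 m ✓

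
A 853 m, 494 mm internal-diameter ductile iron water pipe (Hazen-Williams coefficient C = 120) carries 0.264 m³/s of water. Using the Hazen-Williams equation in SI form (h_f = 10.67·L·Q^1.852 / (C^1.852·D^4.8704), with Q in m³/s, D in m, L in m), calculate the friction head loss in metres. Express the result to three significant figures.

h_f = 10.67·853·0.264^1.852 / (120^1.852·0.494^4.8704) = 3.380 m

h_f ≈ 3.38 m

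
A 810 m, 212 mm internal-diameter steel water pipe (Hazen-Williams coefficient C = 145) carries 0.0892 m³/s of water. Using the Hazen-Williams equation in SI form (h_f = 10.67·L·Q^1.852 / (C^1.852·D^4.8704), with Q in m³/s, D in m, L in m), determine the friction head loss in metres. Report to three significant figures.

h_f = 10.67·810·0.0892^1.852 / (145^1.852·0.212^4.8704) = 18.66 m

h_f ≈ 18.7 m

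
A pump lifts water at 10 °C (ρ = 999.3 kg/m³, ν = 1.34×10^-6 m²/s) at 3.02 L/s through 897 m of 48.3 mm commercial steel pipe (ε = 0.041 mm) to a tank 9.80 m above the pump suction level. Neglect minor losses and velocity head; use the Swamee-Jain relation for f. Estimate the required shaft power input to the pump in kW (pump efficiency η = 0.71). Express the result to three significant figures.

V = 4Q/(πD²) = 1.648 m/s; Re = 5.94×10^4; ε/D = 8.49×10^-4; f = 0.02317
h_f = f(L/D)V²/2g = 59.59 m
Total head H = z + h_f = 9.80 + 59.59 = 69.39 m
P_hyd = ρgQH = 999.3·9.81·0.00302·69.39 = 2.054 kW
P_shaft = P_hyd/η = 2.054/0.71 = 2.894 kW

P_shaft ≈ 2.89 kW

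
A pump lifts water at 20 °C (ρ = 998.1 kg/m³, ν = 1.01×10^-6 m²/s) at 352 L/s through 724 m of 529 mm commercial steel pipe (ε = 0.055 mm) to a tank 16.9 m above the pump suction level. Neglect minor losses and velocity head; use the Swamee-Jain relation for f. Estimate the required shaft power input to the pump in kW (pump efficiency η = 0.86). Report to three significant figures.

V = 4Q/(πD²) = 1.602 m/s; Re = 8.39×10^5; ε/D = 1.04×10^-4; f = 0.01377
h_f = f(L/D)V²/2g = 2.464 m
Total head H = z + h_f = 16.9 + 2.464 = 19.36 m
P_hyd = ρgQH = 998.1·9.81·0.352·19.36 = 66.74 kW
P_shaft = P_hyd/η = 66.74/0.86 = 77.60 kW

P_shaft ≈ 77.6 kW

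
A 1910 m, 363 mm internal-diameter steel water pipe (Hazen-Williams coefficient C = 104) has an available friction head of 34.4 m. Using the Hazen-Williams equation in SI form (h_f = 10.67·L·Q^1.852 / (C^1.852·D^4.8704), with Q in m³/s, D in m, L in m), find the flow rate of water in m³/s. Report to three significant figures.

Rearranging: Q = [h_f·C^1.852·D^4.8704 / (10.67·L)]^(1/1.852)
Q = [34.4·104^1.852·0.363^4.8704 / (10.67·1910)]^0.540 = 0.2304 m³/s

Q ≈ 0.230 m³/s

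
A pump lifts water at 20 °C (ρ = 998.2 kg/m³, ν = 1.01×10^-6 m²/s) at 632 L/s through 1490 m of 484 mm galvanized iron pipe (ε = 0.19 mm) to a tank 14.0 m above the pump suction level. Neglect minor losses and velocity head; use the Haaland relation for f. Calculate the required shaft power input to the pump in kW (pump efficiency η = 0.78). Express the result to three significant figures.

P_shaft ≈ 349 kW

V = 4Q/(πD²) = 3.435 m/s; Re = 1.65×10^6; ε/D = 3.93×10^-4; f = 0.01618
h_f = f(L/D)V²/2g = 29.97 m
Total head H = z + h_f = 14.0 + 29.97 = 43.97 m
P_hyd = ρgQH = 998.2·9.81·0.632·43.97 = 272.1 kW
P_shaft = P_hyd/η = 272.1/0.78 = 348.8 kW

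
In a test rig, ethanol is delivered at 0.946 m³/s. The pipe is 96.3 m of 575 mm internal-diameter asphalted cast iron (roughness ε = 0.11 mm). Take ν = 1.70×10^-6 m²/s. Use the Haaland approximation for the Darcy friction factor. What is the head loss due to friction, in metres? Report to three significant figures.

h_f ≈ 1.63 m

V = 4Q/(πD²) = 4·0.946/(π·0.575²) = 3.643 m/s
Re = VD/ν = 3.643·0.575/1.70×10^-6 = 1.23×10^6 → turbulent
ε/D = 0.11/575 = 1.91×10^-4
Haaland: f = 0.01435
h_f = f(L/D)V²/(2g) = 0.01435·(96.3/0.575)·3.643²/(2·9.81) = 1.626 m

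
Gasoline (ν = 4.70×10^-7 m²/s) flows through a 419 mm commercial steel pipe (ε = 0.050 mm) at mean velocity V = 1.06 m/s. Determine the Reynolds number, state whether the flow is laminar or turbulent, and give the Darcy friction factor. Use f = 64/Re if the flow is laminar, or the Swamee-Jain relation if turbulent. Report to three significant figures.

Re ≈ 9.45×10^5; turbulent; f ≈ 0.0138

Re = VD/ν = 1.060·0.419/4.70×10^-7 = 9.45×10^5
Re > 4000 → turbulent; ε/D = 1.19×10^-4
Swamee-Jain: f = 0.01384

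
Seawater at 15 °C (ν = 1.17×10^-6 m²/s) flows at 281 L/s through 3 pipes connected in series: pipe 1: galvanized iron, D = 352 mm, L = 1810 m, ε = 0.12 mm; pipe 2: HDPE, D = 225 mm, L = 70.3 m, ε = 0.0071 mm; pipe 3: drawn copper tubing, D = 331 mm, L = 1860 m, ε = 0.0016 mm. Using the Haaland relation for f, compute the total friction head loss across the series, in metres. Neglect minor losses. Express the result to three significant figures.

Pipe 1: V = 2.888 m/s, Re = 8.69×10^5, ε/D = 3.41×10^-4, f = 0.01604, h_1 = f(L/D)V²/2g = 35.06 m
Pipe 2: V = 7.067 m/s, Re = 1.36×10^6, ε/D = 3.16×10^-5, f = 0.01173, h_2 = f(L/D)V²/2g = 9.334 m
Pipe 3: V = 3.266 m/s, Re = 9.24×10^5, ε/D = 4.83×10^-6, f = 0.01182, h_3 = f(L/D)V²/2g = 36.10 m
Series → Q common, losses add: H = Σh = 80.49 m

H ≈ 80.5 m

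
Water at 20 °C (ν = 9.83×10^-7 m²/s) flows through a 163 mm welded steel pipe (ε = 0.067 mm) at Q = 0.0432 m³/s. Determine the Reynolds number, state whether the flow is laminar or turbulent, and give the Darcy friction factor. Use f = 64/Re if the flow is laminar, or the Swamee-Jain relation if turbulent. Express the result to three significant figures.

V = 4Q/(πD²) = 2.070 m/s
Re = VD/ν = 2.070·0.163/9.83×10^-7 = 3.43×10^5
Re > 4000 → turbulent; ε/D = 4.11×10^-4
Swamee-Jain: f = 0.01762

Re ≈ 3.43×10^5; turbulent; f ≈ 0.0176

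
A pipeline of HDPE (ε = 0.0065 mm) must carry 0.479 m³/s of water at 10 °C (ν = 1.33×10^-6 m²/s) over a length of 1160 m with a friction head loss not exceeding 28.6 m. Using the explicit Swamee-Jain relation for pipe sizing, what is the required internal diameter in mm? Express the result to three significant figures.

D ≈ 393 mm

Swamee-Jain (Type III): D = 0.66·[ε^1.25·(LQ²/(gh_f))^4.75 + ν·Q^9.4·(L/(gh_f))^5.2]^0.04
LQ²/(gh_f) = 0.9486; L/(gh_f) = 4.134
Term 1 = ε^1.25·(…)^4.75 = 2.55×10^-7; Term 2 = ν·Q^9.4·(…)^5.2 = 2.11×10^-6
D = 0.66·(2.55×10^-7 + 2.11×10^-6)^0.04 = 0.3931 m = 393 mm
Check: V = 3.95 m/s, Re = 1.17×10^6, f = 0.01175, h_f = 27.5 m ≈ 28.6 m ✓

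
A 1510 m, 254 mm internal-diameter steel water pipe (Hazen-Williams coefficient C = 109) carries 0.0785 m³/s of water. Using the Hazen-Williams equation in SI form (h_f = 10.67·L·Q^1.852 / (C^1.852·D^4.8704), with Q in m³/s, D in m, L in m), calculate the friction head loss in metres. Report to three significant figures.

h_f = 10.67·1510·0.0785^1.852 / (109^1.852·0.254^4.8704) = 19.31 m

h_f ≈ 19.3 m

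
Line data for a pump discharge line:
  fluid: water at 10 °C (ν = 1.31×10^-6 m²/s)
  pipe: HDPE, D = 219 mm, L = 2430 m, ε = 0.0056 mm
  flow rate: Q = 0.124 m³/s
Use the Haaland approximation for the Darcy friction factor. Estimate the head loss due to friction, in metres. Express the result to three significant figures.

h_f ≈ 80.7 m

V = 4Q/(πD²) = 4·0.124/(π·0.219²) = 3.292 m/s
Re = VD/ν = 3.292·0.219/1.31×10^-6 = 5.50×10^5 → turbulent
ε/D = 0.0056/219 = 2.56×10^-5
Haaland: f = 0.01317
h_f = f(L/D)V²/(2g) = 0.01317·(2430/0.219)·3.292²/(2·9.81) = 80.70 m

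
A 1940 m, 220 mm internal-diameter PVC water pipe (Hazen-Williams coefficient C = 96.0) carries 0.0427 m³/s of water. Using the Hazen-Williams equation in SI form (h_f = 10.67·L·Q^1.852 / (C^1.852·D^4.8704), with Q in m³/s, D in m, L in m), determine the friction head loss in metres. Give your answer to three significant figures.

h_f ≈ 20.5 m

h_f = 10.67·1940·0.0427^1.852 / (96.0^1.852·0.220^4.8704) = 20.47 m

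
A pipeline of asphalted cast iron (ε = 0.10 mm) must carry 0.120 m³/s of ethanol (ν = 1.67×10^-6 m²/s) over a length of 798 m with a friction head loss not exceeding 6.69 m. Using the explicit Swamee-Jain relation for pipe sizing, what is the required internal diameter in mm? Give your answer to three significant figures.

Swamee-Jain (Type III): D = 0.66·[ε^1.25·(LQ²/(gh_f))^4.75 + ν·Q^9.4·(L/(gh_f))^5.2]^0.04
LQ²/(gh_f) = 0.1751; L/(gh_f) = 12.16
Term 1 = ε^1.25·(…)^4.75 = 2.54×10^-9; Term 2 = ν·Q^9.4·(…)^5.2 = 1.62×10^-9
D = 0.66·(2.54×10^-9 + 1.62×10^-9)^0.04 = 0.3050 m = 305 mm
Check: V = 1.64 m/s, Re = 3.00×10^5, f = 0.01725, h_f = 6.21 m ≈ 6.69 m ✓

D ≈ 305 mm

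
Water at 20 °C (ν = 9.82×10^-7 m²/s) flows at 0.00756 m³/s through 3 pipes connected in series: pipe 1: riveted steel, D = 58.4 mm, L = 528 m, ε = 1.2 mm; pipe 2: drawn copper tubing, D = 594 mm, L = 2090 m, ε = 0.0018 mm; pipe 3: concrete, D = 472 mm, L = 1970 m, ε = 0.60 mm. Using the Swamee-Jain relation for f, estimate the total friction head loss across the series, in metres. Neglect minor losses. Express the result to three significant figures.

Pipe 1: V = 2.822 m/s, Re = 1.68×10^5, ε/D = 0.0205, f = 0.04953, h_1 = f(L/D)V²/2g = 181.8 m
Pipe 2: V = 0.02728 m/s, Re = 1.65×10^4, ε/D = 3.03×10^-6, f = 0.02711, h_2 = f(L/D)V²/2g = 0.003619 m
Pipe 3: V = 0.04321 m/s, Re = 2.08×10^4, ε/D = 0.00127, f = 0.02849, h_3 = f(L/D)V²/2g = 0.01131 m
Series → Q common, losses add: H = Σh = 181.8 m

H ≈ 182 m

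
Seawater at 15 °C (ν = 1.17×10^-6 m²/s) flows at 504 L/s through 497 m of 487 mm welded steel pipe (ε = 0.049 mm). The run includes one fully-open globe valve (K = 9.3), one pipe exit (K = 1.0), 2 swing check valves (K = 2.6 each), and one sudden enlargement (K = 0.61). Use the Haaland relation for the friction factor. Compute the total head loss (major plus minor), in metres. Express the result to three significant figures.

V = 4Q/(πD²) = 2.706 m/s; V²/2g = 0.3731 m
Re = 1.13×10^6, ε/D = 1.01×10^-4 → f = 0.01321 (Haaland)
Major: h_f = f(L/D)·V²/2g = 0.01321·1021·0.3731 = 5.031 m
Minor: ΣK = 16.1; h_m = ΣK·V²/2g = 6.011 m
Total H_L = 5.031 + 6.011 = 11.04 m

H_L ≈ 11.0 m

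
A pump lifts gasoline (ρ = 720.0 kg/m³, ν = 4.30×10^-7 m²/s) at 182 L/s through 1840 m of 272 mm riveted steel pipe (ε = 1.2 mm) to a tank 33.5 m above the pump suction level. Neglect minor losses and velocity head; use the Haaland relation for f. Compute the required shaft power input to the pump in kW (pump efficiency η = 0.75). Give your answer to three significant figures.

P_shaft ≈ 228 kW

V = 4Q/(πD²) = 3.132 m/s; Re = 1.98×10^6; ε/D = 0.00441; f = 0.02936
h_f = f(L/D)V²/2g = 99.29 m
Total head H = z + h_f = 33.5 + 99.29 = 132.8 m
P_hyd = ρgQH = 720.0·9.81·0.182·132.8 = 170.7 kW
P_shaft = P_hyd/η = 170.7/0.75 = 227.6 kW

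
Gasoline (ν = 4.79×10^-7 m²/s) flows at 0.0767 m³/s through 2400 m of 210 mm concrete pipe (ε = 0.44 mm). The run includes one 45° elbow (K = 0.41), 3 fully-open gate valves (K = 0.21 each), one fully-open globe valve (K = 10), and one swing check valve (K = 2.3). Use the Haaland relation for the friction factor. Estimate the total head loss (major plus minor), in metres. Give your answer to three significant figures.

H_L ≈ 71.7 m

V = 4Q/(πD²) = 2.214 m/s; V²/2g = 0.2499 m
Re = 9.71×10^5, ε/D = 0.00210 → f = 0.02392 (Haaland)
Major: h_f = f(L/D)·V²/2g = 0.02392·11429·0.2499 = 68.33 m
Minor: ΣK = 13.3; h_m = ΣK·V²/2g = 3.334 m
Total H_L = 68.33 + 3.334 = 71.67 m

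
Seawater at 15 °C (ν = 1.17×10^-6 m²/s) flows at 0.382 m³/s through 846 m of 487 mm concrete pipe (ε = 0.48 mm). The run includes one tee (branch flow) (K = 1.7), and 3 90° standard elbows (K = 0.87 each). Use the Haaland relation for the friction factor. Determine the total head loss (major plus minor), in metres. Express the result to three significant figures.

H_L ≈ 8.34 m

V = 4Q/(πD²) = 2.051 m/s; V²/2g = 0.2144 m
Re = 8.54×10^5, ε/D = 9.86×10^-4 → f = 0.01992 (Haaland)
Major: h_f = f(L/D)·V²/2g = 0.01992·1737·0.2144 = 7.418 m
Minor: ΣK = 4.31; h_m = ΣK·V²/2g = 0.9239 m
Total H_L = 7.418 + 0.9239 = 8.341 m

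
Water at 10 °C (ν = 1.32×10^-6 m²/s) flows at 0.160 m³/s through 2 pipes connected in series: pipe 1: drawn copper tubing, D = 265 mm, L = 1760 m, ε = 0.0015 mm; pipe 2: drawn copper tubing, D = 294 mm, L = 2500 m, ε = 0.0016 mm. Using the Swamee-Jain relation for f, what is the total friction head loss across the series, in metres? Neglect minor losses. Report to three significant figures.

H ≈ 68.0 m

Pipe 1: V = 2.901 m/s, Re = 5.82×10^5, ε/D = 5.66×10^-6, f = 0.01284, h_1 = f(L/D)V²/2g = 36.58 m
Pipe 2: V = 2.357 m/s, Re = 5.25×10^5, ε/D = 5.44×10^-6, f = 0.01307, h_2 = f(L/D)V²/2g = 31.46 m
Series → Q common, losses add: H = Σh = 68.04 m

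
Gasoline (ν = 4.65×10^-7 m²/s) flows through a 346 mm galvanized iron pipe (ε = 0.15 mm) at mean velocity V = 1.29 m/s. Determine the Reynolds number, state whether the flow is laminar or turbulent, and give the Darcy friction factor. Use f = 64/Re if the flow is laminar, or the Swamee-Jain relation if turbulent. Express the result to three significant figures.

Re = VD/ν = 1.290·0.346/4.65×10^-7 = 9.60×10^5
Re > 4000 → turbulent; ε/D = 4.34×10^-4
Swamee-Jain: f = 0.01686

Re ≈ 9.60×10^5; turbulent; f ≈ 0.0169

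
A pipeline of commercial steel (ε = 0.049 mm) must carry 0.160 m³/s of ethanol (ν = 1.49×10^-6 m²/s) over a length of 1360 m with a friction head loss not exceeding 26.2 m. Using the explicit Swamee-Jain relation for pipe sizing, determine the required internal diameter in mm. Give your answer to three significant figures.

D ≈ 282 mm

Swamee-Jain (Type III): D = 0.66·[ε^1.25·(LQ²/(gh_f))^4.75 + ν·Q^9.4·(L/(gh_f))^5.2]^0.04
LQ²/(gh_f) = 0.1355; L/(gh_f) = 5.291
Term 1 = ε^1.25·(…)^4.75 = 3.08×10^-10; Term 2 = ν·Q^9.4·(…)^5.2 = 2.85×10^-10
D = 0.66·(3.08×10^-10 + 2.85×10^-10)^0.04 = 0.2821 m = 282 mm
Check: V = 2.56 m/s, Re = 4.85×10^5, f = 0.01530, h_f = 24.6 m ≈ 26.2 m ✓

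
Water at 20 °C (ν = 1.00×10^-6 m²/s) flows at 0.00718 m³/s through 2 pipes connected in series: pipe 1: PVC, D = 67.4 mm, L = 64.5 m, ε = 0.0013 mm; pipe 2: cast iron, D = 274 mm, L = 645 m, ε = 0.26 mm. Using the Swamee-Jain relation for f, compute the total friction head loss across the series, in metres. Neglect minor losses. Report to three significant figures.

Pipe 1: V = 2.012 m/s, Re = 1.36×10^5, ε/D = 1.93×10^-5, f = 0.01692, h_1 = f(L/D)V²/2g = 3.342 m
Pipe 2: V = 0.1218 m/s, Re = 3.34×10^4, ε/D = 9.49×10^-4, f = 0.02554, h_2 = f(L/D)V²/2g = 0.04544 m
Series → Q common, losses add: H = Σh = 3.387 m

H ≈ 3.39 m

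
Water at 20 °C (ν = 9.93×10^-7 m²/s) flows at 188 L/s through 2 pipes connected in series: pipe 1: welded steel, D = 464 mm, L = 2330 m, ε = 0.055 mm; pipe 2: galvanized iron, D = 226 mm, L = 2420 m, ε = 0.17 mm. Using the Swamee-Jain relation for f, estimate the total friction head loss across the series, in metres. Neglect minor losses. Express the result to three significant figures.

Pipe 1: V = 1.112 m/s, Re = 5.20×10^5, ε/D = 1.19×10^-4, f = 0.01462, h_1 = f(L/D)V²/2g = 4.625 m
Pipe 2: V = 4.687 m/s, Re = 1.07×10^6, ε/D = 7.52×10^-4, f = 0.01878, h_2 = f(L/D)V²/2g = 225.2 m
Series → Q common, losses add: H = Σh = 229.8 m

H ≈ 230 m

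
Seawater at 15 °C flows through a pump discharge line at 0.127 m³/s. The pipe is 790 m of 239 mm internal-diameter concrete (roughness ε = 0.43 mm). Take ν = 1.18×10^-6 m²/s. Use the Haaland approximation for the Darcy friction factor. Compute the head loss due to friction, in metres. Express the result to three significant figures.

V = 4Q/(πD²) = 4·0.127/(π·0.239²) = 2.831 m/s
Re = VD/ν = 2.831·0.239/1.18×10^-6 = 5.73×10^5 → turbulent
ε/D = 0.43/239 = 0.00180
Haaland: f = 0.02312
h_f = f(L/D)V²/(2g) = 0.02312·(790/0.239)·2.831²/(2·9.81) = 31.22 m

h_f ≈ 31.2 m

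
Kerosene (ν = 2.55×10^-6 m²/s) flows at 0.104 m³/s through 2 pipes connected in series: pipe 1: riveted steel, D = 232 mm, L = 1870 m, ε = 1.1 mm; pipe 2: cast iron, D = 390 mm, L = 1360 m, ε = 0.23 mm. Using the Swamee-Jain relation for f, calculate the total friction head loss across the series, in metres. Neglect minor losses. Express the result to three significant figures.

H ≈ 78.5 m

Pipe 1: V = 2.460 m/s, Re = 2.24×10^5, ε/D = 0.00474, f = 0.03049, h_1 = f(L/D)V²/2g = 75.81 m
Pipe 2: V = 0.8706 m/s, Re = 1.33×10^5, ε/D = 5.90×10^-4, f = 0.02014, h_2 = f(L/D)V²/2g = 2.713 m
Series → Q common, losses add: H = Σh = 78.53 m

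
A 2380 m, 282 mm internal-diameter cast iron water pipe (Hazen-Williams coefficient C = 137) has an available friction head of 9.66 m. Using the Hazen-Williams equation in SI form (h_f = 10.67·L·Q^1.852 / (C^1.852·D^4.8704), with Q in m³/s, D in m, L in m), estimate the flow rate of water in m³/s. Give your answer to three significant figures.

Rearranging: Q = [h_f·C^1.852·D^4.8704 / (10.67·L)]^(1/1.852)
Q = [9.66·137^1.852·0.282^4.8704 / (10.67·2380)]^0.540 = 0.06990 m³/s

Q ≈ 0.0699 m³/s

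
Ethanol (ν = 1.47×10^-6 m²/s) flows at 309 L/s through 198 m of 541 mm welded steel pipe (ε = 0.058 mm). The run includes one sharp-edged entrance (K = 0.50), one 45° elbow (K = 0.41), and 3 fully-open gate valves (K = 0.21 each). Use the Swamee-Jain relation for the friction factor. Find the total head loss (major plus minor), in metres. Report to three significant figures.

H_L ≈ 0.633 m

V = 4Q/(πD²) = 1.344 m/s; V²/2g = 0.09210 m
Re = 4.95×10^5, ε/D = 1.07×10^-4 → f = 0.01457 (Swamee-Jain)
Major: h_f = f(L/D)·V²/2g = 0.01457·366.0·0.09210 = 0.4911 m
Minor: ΣK = 1.54; h_m = ΣK·V²/2g = 0.1418 m
Total H_L = 0.4911 + 0.1418 = 0.6329 m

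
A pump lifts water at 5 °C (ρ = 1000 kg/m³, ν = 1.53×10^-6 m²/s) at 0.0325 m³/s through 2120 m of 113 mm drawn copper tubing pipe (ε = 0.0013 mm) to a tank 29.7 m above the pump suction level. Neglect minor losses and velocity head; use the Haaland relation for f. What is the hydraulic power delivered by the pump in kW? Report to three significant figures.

P_hyd ≈ 57.7 kW

V = 4Q/(πD²) = 3.241 m/s; Re = 2.39×10^5; ε/D = 1.15×10^-5; f = 0.01505
h_f = f(L/D)V²/2g = 151.1 m
Total head H = z + h_f = 29.7 + 151.1 = 180.8 m
P_hyd = ρgQH = 1000·9.81·0.0325·180.8 = 57.65 kW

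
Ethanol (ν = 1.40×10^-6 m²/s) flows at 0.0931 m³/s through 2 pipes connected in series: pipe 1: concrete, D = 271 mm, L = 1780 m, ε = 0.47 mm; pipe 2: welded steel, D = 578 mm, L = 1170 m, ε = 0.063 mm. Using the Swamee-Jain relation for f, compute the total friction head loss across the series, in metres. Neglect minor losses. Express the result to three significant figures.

H ≈ 20.6 m

Pipe 1: V = 1.614 m/s, Re = 3.12×10^5, ε/D = 0.00173, f = 0.02334, h_1 = f(L/D)V²/2g = 20.36 m
Pipe 2: V = 0.3548 m/s, Re = 1.46×10^5, ε/D = 1.09×10^-4, f = 0.01731, h_2 = f(L/D)V²/2g = 0.2248 m
Series → Q common, losses add: H = Σh = 20.58 m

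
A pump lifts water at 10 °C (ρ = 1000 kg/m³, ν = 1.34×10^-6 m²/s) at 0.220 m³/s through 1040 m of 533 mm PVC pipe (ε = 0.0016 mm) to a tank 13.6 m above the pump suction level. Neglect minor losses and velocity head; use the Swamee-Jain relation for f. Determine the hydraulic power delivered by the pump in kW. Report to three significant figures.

P_hyd ≈ 32.2 kW

V = 4Q/(πD²) = 0.9860 m/s; Re = 3.92×10^5; ε/D = 3.00×10^-6; f = 0.01372
h_f = f(L/D)V²/2g = 1.327 m
Total head H = z + h_f = 13.6 + 1.327 = 14.93 m
P_hyd = ρgQH = 1000·9.81·0.220·14.93 = 32.21 kW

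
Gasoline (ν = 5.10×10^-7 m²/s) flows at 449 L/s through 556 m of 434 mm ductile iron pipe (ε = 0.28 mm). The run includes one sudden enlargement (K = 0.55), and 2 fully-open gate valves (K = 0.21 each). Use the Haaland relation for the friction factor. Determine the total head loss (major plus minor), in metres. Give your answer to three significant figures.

H_L ≈ 11.2 m

V = 4Q/(πD²) = 3.035 m/s; V²/2g = 0.4695 m
Re = 2.58×10^6, ε/D = 6.45×10^-4 → f = 0.01788 (Haaland)
Major: h_f = f(L/D)·V²/2g = 0.01788·1281·0.4695 = 10.75 m
Minor: ΣK = 0.970; h_m = ΣK·V²/2g = 0.4554 m
Total H_L = 10.75 + 0.4554 = 11.21 m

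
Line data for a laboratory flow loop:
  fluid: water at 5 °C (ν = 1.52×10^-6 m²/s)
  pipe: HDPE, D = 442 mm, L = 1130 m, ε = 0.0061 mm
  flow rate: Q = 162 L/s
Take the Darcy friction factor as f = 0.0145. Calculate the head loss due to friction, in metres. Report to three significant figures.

V = 4Q/(πD²) = 4·0.162/(π·0.442²) = 1.056 m/s
h_f = f(L/D)V²/(2g) = 0.01450·(1130/0.442)·1.056²/(2·9.81) = 2.106 m

h_f ≈ 2.11 m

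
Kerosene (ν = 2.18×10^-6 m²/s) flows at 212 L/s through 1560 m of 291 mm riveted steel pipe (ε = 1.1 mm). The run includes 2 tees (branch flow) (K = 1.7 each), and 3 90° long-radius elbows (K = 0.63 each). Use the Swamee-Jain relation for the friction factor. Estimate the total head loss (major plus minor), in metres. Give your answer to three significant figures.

V = 4Q/(πD²) = 3.188 m/s; V²/2g = 0.5179 m
Re = 4.25×10^5, ε/D = 0.00378 → f = 0.02834 (Swamee-Jain)
Major: h_f = f(L/D)·V²/2g = 0.02834·5361·0.5179 = 78.67 m
Minor: ΣK = 5.29; h_m = ΣK·V²/2g = 2.740 m
Total H_L = 78.67 + 2.740 = 81.41 m

H_L ≈ 81.4 m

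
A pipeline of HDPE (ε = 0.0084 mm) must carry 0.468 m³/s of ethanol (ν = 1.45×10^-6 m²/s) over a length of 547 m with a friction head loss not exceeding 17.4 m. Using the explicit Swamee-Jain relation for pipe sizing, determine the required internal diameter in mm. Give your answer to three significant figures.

D ≈ 371 mm

Swamee-Jain (Type III): D = 0.66·[ε^1.25·(LQ²/(gh_f))^4.75 + ν·Q^9.4·(L/(gh_f))^5.2]^0.04
LQ²/(gh_f) = 0.7019; L/(gh_f) = 3.205
Term 1 = ε^1.25·(…)^4.75 = 8.42×10^-8; Term 2 = ν·Q^9.4·(…)^5.2 = 4.92×10^-7
D = 0.66·(8.42×10^-8 + 4.92×10^-7)^0.04 = 0.3715 m = 371 mm
Check: V = 4.32 m/s, Re = 1.11×10^6, f = 0.01198, h_f = 16.8 m ≈ 17.4 m ✓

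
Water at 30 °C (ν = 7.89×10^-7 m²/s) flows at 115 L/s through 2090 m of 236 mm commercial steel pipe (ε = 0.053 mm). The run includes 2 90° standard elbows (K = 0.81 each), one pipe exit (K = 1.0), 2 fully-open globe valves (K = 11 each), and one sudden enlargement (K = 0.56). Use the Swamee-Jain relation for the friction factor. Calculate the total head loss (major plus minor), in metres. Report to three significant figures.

H_L ≈ 56.4 m

V = 4Q/(πD²) = 2.629 m/s; V²/2g = 0.3523 m
Re = 7.86×10^5, ε/D = 2.25×10^-4 → f = 0.01524 (Swamee-Jain)
Major: h_f = f(L/D)·V²/2g = 0.01524·8856·0.3523 = 47.54 m
Minor: ΣK = 25.2; h_m = ΣK·V²/2g = 8.870 m
Total H_L = 47.54 + 8.870 = 56.41 m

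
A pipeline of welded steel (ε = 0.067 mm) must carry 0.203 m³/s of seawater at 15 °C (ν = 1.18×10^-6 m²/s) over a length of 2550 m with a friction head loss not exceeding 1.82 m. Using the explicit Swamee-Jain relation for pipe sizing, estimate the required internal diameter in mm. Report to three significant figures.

Swamee-Jain (Type III): D = 0.66·[ε^1.25·(LQ²/(gh_f))^4.75 + ν·Q^9.4·(L/(gh_f))^5.2]^0.04
LQ²/(gh_f) = 5.886; L/(gh_f) = 142.8
Term 1 = ε^1.25·(…)^4.75 = 0.0275; Term 2 = ν·Q^9.4·(…)^5.2 = 0.0585
D = 0.66·(0.0275 + 0.0585)^0.04 = 0.5983 m = 598 mm
Check: V = 0.722 m/s, Re = 3.66×10^5, f = 0.01515, h_f = 1.72 m ≈ 1.82 m ✓

D ≈ 598 mm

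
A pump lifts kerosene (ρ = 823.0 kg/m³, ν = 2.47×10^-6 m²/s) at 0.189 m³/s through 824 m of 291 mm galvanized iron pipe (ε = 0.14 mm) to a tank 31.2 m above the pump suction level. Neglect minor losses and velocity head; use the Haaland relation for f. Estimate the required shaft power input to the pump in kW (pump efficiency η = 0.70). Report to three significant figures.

V = 4Q/(πD²) = 2.842 m/s; Re = 3.35×10^5; ε/D = 4.81×10^-4; f = 0.01784
h_f = f(L/D)V²/2g = 20.79 m
Total head H = z + h_f = 31.2 + 20.79 = 51.99 m
P_hyd = ρgQH = 823.0·9.81·0.189·51.99 = 79.33 kW
P_shaft = P_hyd/η = 79.33/0.70 = 113.3 kW

P_shaft ≈ 113 kW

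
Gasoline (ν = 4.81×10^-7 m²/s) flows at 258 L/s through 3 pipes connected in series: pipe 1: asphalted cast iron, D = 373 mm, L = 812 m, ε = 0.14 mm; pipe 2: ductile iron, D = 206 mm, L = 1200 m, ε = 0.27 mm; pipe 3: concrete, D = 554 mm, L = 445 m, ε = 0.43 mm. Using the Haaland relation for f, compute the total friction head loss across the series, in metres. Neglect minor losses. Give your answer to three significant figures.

Pipe 1: V = 2.361 m/s, Re = 1.83×10^6, ε/D = 3.75×10^-4, f = 0.01601, h_1 = f(L/D)V²/2g = 9.902 m
Pipe 2: V = 7.741 m/s, Re = 3.32×10^6, ε/D = 0.00131, f = 0.02110, h_2 = f(L/D)V²/2g = 375.5 m
Pipe 3: V = 1.070 m/s, Re = 1.23×10^6, ε/D = 7.76×10^-4, f = 0.01878, h_3 = f(L/D)V²/2g = 0.8806 m
Series → Q common, losses add: H = Σh = 386.3 m

H ≈ 386 m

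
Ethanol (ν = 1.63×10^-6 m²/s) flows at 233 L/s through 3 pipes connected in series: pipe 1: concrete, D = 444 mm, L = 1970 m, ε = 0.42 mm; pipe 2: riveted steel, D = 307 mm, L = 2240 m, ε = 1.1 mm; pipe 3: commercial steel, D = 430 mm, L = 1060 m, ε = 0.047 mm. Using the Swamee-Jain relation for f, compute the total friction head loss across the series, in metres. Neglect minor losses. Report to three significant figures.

H ≈ 118 m

Pipe 1: V = 1.505 m/s, Re = 4.10×10^5, ε/D = 9.46×10^-4, f = 0.02025, h_1 = f(L/D)V²/2g = 10.37 m
Pipe 2: V = 3.148 m/s, Re = 5.93×10^5, ε/D = 0.00358, f = 0.02782, h_2 = f(L/D)V²/2g = 102.5 m
Pipe 3: V = 1.604 m/s, Re = 4.23×10^5, ε/D = 1.09×10^-4, f = 0.01486, h_3 = f(L/D)V²/2g = 4.806 m
Series → Q common, losses add: H = Σh = 117.7 m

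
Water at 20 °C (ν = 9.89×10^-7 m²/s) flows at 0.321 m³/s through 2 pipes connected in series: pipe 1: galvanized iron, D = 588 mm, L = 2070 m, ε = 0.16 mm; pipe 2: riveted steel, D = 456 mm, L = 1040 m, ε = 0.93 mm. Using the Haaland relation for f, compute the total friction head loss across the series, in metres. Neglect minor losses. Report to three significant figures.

H ≈ 14.6 m

Pipe 1: V = 1.182 m/s, Re = 7.03×10^5, ε/D = 2.72×10^-4, f = 0.01560, h_1 = f(L/D)V²/2g = 3.911 m
Pipe 2: V = 1.966 m/s, Re = 9.06×10^5, ε/D = 0.00204, f = 0.02377, h_2 = f(L/D)V²/2g = 10.67 m
Series → Q common, losses add: H = Σh = 14.58 m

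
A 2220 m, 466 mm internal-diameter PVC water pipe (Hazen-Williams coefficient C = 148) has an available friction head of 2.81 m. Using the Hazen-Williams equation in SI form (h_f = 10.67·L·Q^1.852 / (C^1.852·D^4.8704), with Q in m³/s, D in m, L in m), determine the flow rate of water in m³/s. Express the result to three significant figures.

Rearranging: Q = [h_f·C^1.852·D^4.8704 / (10.67·L)]^(1/1.852)
Q = [2.81·148^1.852·0.466^4.8704 / (10.67·2220)]^0.540 = 0.1508 m³/s

Q ≈ 0.151 m³/s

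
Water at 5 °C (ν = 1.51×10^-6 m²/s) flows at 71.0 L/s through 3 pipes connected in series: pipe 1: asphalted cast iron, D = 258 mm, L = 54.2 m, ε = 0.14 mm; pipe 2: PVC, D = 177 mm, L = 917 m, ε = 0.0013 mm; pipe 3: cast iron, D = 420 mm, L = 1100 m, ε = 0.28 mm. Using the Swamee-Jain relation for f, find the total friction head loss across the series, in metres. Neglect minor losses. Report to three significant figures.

H ≈ 32.2 m

Pipe 1: V = 1.358 m/s, Re = 2.32×10^5, ε/D = 5.43×10^-4, f = 0.01892, h_1 = f(L/D)V²/2g = 0.3737 m
Pipe 2: V = 2.886 m/s, Re = 3.38×10^5, ε/D = 7.34×10^-6, f = 0.01415, h_2 = f(L/D)V²/2g = 31.11 m
Pipe 3: V = 0.5125 m/s, Re = 1.43×10^5, ε/D = 6.67×10^-4, f = 0.02034, h_3 = f(L/D)V²/2g = 0.7131 m
Series → Q common, losses add: H = Σh = 32.20 m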